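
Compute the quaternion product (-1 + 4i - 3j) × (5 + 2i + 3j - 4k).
-4 + 30i - 2j + 22k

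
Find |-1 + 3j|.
√10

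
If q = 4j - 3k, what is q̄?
-4j + 3k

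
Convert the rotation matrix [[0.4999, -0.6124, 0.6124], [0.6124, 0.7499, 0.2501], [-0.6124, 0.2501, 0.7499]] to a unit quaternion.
0.866 + 0.3536j + 0.3536k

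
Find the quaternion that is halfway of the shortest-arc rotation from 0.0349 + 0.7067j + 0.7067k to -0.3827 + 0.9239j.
-0.1921 + 0.9005j + 0.3903k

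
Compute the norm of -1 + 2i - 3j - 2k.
√18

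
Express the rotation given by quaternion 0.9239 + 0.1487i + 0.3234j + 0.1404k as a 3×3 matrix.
[[0.7514, -0.1633, 0.6393], [0.3556, 0.9164, -0.184], [-0.5558, 0.3656, 0.7466]]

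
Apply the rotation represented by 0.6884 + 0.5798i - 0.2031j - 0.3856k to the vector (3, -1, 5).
(-2.069, -5.538, -0.232)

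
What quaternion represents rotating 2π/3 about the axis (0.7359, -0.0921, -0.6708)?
0.5 + 0.6373i - 0.0798j - 0.5809k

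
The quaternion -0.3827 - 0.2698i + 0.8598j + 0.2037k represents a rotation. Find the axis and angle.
axis = (-0.292, 0.9306, 0.2205), θ = 5π/4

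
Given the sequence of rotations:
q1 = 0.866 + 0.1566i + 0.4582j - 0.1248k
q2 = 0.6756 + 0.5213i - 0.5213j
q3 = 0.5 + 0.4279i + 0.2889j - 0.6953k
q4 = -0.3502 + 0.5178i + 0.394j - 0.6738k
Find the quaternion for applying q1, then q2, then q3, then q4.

q2 · q1 = 0.7423 + 0.6223i - 0.0768j + 0.2362k
q3 · q2 · q1 = 0.2913 + 0.6436i - 0.3577j - 0.6107k
q4 · q3 · q2 · q1 = -0.7058 - 0.5562i + 0.1226j - 0.4212k
-0.7058 - 0.5562i + 0.1226j - 0.4212k


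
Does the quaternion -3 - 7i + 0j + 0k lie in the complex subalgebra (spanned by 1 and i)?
Yes. The quaternion -3 - 7i has j- and k-coefficients y = z = 0, so it lies in the complex subalgebra spanned by 1 and i.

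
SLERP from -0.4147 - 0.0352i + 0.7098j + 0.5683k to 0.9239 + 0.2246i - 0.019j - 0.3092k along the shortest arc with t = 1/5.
-0.5659 - 0.082i + 0.6057j + 0.5533k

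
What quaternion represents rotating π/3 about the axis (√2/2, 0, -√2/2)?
0.866 + 0.3536i - 0.3536k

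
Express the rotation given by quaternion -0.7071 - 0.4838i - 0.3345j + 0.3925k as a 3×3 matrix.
[[0.4681, 0.8787, 0.0933], [-0.2314, 0.2238, -0.9468], [-0.8528, 0.4216, 0.3081]]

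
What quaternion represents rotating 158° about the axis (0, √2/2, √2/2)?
0.1908 + 0.6941j + 0.6941k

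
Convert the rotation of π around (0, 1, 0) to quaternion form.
j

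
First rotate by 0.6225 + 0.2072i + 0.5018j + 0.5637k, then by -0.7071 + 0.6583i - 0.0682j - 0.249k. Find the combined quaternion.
-0.402 + 0.3498i - 0.82j - 0.2091k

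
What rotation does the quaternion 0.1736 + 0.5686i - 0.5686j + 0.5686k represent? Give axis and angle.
axis = (√3/3, -√3/3, √3/3), θ = 160°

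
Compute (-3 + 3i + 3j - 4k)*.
-3 - 3i - 3j + 4k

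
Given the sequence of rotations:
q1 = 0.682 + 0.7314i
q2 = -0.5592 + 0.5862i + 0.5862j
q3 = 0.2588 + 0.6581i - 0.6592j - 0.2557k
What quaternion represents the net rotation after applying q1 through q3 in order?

q2 · q1 = -0.8101 - 0.0092i + 0.3998j - 0.4287k
q3 · q2 · q1 = -0.0497 - 0.1507i + 0.922j + 0.3532k
-0.0497 - 0.1507i + 0.922j + 0.3532k


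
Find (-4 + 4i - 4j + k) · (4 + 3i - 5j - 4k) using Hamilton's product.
-44 + 25i + 23j + 12k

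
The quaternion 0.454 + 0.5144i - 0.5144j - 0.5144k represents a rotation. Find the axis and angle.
axis = (√3/3, -√3/3, -√3/3), θ = 126°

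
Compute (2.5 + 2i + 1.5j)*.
2.5 - 2i - 1.5j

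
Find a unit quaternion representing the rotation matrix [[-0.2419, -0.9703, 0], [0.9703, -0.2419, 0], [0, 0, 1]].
0.6157 + 0.788k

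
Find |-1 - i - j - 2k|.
√7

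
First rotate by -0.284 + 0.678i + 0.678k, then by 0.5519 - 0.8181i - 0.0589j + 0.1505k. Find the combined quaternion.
0.2959 + 0.5666i + 0.6734j + 0.3714k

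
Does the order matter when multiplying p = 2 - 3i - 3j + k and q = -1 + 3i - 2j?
Yes: pq = 1 + 11i + 2j + 14k ≠ 1 + 7i - 4j - 16k = qp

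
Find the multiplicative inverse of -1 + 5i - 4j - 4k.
-0.0172 - 0.0862i + 0.069j + 0.069k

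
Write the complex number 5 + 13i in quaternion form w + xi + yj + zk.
5 + 13i + 0j + 0k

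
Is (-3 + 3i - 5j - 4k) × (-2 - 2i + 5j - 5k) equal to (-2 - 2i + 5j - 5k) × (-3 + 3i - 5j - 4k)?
No: pq = 17 + 45i + 18j + 28k ≠ 17 - 45i - 28j + 18k = qp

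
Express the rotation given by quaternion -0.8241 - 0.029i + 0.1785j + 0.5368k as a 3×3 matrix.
[[0.36, 0.8744, -0.3253], [-0.8951, 0.422, 0.1438], [0.2631, 0.2394, 0.9346]]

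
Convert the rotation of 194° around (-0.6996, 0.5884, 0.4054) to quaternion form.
-0.1219 - 0.6944i + 0.584j + 0.4024k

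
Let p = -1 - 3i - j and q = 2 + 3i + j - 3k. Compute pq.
8 - 6i - 12j + 3k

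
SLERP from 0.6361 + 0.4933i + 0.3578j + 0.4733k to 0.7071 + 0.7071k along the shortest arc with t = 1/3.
0.6946 + 0.3431i + 0.2489j + 0.5813k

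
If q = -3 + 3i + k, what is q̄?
-3 - 3i - k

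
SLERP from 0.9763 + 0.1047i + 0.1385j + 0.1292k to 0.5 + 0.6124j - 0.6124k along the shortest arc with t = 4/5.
0.6645 + 0.0252i + 0.5594j - 0.4949k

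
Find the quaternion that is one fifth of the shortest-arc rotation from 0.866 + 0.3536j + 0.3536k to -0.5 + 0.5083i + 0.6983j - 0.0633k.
0.9219 - 0.1397i + 0.1284j + 0.3377k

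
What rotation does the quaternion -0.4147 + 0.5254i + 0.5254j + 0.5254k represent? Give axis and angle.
axis = (√3/3, √3/3, √3/3), θ = 229°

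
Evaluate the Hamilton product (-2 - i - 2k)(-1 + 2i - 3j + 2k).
8 - 9i + 4j + k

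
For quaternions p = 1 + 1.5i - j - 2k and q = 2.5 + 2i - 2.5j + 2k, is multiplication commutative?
No: pq = 1 - 1.25i - 12j - 4.75k ≠ 1 + 12.75i + 2j - 1.25k = qp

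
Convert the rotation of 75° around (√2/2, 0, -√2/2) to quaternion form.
0.7934 + 0.4305i - 0.4305k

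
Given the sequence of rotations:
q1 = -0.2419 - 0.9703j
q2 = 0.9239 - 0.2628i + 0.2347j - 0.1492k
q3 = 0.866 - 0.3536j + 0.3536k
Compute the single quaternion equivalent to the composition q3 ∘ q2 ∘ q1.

q2 · q1 = 0.0042 - 0.0812i - 0.9532j + 0.2911k
q3 · q2 · q1 = -0.4363 + 0.1638i - 0.8557j + 0.2249k
-0.4363 + 0.1638i - 0.8557j + 0.2249k


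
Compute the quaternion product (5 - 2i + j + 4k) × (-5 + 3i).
-19 + 25i + 7j - 23k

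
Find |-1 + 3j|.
√10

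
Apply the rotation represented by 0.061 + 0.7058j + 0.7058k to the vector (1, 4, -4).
(-1.681, -3.884, 3.884)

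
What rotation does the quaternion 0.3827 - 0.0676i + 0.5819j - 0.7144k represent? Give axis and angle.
axis = (-0.0732, 0.6298, -0.7733), θ = 3π/4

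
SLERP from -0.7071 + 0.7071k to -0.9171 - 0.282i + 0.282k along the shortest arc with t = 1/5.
-0.7695 - 0.0593i + 0.6359k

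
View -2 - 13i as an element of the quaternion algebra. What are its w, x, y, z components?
-2 - 13i + 0j + 0k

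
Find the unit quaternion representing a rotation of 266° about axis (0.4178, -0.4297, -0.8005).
-0.682 + 0.3056i - 0.3143j - 0.5854k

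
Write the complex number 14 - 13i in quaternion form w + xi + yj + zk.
14 - 13i + 0j + 0k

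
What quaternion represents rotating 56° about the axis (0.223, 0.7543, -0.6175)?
0.8829 + 0.1047i + 0.3541j - 0.2899k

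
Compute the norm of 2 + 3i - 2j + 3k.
√26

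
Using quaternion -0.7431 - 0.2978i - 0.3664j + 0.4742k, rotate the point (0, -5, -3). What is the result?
(-5.401, 0.506, -2.138)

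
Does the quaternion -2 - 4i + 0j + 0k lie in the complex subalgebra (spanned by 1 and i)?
Yes. The quaternion -2 - 4i has j- and k-coefficients y = z = 0, so it lies in the complex subalgebra spanned by 1 and i.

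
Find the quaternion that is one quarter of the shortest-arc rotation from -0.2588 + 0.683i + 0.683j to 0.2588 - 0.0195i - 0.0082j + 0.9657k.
-0.3273 + 0.6222i + 0.6181j - 0.3516k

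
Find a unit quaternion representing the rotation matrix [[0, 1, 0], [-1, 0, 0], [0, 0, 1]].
0.7071 - 0.7071k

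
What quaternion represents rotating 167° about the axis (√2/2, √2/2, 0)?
0.1132 + 0.7026i + 0.7026j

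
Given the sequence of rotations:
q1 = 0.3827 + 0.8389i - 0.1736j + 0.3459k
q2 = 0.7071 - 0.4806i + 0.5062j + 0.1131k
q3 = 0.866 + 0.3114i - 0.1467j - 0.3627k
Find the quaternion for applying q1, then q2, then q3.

q2 · q1 = 0.7225 + 0.604i + 0.3321j - 0.0533k
q3 · q2 · q1 = 0.467 + 0.8763i - 0.0209j - 0.1162k
0.467 + 0.8763i - 0.0209j - 0.1162k


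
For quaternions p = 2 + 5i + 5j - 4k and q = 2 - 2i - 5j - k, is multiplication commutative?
No: pq = 35 - 19i + 13j - 25k ≠ 35 + 31i - 13j + 5k = qp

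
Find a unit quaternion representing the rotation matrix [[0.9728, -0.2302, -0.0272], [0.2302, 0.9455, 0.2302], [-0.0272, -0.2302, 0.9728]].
0.9863 - 0.1167i + 0.1167k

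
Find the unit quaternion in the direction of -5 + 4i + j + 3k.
-0.7001 + 0.5601i + 0.14j + 0.4201k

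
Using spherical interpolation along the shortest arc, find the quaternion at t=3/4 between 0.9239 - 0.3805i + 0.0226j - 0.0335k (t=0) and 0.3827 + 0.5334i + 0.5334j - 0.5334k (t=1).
0.6557 + 0.3365i + 0.476j - 0.4798k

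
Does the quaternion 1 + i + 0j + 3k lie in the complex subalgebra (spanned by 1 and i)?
No. The quaternion 1 + i + 3k has j-coefficient y = 0 and k-coefficient z = 3, not both zero, so it does not lie in the complex subalgebra spanned by 1 and i.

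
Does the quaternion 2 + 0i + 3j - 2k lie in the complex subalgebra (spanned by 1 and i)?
No. The quaternion 2 + 3j - 2k has j-coefficient y = 3 and k-coefficient z = -2, not both zero, so it does not lie in the complex subalgebra spanned by 1 and i.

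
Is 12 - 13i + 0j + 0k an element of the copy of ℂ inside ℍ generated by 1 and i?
Yes. The quaternion 12 - 13i has j- and k-coefficients y = z = 0, so it lies in the complex subalgebra spanned by 1 and i.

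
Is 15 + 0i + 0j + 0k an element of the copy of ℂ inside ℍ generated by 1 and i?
Yes. The quaternion 15 has j- and k-coefficients y = z = 0, so it lies in the complex subalgebra spanned by 1 and i.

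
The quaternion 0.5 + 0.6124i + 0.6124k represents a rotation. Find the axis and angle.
axis = (√2/2, 0, √2/2), θ = 2π/3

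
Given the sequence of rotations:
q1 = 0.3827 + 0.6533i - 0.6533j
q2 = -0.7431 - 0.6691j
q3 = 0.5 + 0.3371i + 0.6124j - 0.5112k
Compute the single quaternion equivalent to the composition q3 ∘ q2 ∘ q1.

q2 · q1 = -0.7215 - 0.4855i + 0.2294j + 0.4371k
q3 · q2 · q1 = -0.1141 - 0.101i - 0.2263j + 0.962k
-0.1141 - 0.101i - 0.2263j + 0.962k


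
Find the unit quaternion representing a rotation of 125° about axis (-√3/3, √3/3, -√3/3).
0.4617 - 0.5121i + 0.5121j - 0.5121k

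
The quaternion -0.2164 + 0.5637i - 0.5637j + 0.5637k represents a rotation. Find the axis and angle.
axis = (√3/3, -√3/3, √3/3), θ = 205°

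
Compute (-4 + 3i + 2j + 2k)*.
-4 - 3i - 2j - 2k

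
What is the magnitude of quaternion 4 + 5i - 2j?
√45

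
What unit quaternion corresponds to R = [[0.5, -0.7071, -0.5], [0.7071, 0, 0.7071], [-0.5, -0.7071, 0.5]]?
0.7071 - 0.5i + 0.5k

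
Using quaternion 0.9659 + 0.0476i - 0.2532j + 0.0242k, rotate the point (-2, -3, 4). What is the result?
(-3.476, -3.445, 2.247)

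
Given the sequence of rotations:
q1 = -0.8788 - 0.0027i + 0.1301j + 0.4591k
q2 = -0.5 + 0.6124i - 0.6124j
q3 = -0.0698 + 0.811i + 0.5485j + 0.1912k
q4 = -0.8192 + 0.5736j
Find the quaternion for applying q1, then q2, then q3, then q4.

q2 · q1 = 0.5207 - 0.818i + 0.192j - 0.1515k
q3 · q2 · q1 = 0.5507 + 0.3596i + 0.2387j + 0.7145k
q4 · q3 · q2 · q1 = -0.5881 + 0.1153i + 0.1203j - 0.7916k
-0.5881 + 0.1153i + 0.1203j - 0.7916k


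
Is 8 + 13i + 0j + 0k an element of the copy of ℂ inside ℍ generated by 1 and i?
Yes. The quaternion 8 + 13i has j- and k-coefficients y = z = 0, so it lies in the complex subalgebra spanned by 1 and i.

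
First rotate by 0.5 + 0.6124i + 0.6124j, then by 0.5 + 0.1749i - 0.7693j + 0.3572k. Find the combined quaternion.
0.614 + 0.1749i + 0.1403j + 0.7568k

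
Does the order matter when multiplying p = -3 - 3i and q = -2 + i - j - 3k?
Yes: pq = 9 + 3i - 6j + 12k ≠ 9 + 3i + 12j + 6k = qp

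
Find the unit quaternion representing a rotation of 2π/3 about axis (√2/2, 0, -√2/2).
0.5 + 0.6124i - 0.6124k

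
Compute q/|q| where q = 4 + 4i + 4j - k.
0.5714 + 0.5714i + 0.5714j - 0.1429k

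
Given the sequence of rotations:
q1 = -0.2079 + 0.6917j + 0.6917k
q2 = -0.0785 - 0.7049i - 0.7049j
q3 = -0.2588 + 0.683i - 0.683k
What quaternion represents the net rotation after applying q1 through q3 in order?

q2 · q1 = 0.5039 - 0.341i + 0.5798j - 0.5419k
q3 · q2 · q1 = -0.2676 + 0.8284i + 0.453j + 0.1921k
-0.2676 + 0.8284i + 0.453j + 0.1921k


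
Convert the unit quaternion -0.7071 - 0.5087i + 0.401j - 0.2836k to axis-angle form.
axis = (-0.7194, 0.5671, -0.4011), θ = 3π/2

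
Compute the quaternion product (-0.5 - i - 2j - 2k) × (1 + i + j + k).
4.5 - 1.5i - 3.5j - 1.5k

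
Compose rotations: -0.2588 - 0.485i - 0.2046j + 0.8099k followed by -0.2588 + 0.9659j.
0.2646 + 0.9078i - 0.197j + 0.2589k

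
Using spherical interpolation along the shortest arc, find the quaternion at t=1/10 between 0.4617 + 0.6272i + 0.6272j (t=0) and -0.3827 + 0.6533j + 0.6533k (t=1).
0.3905 + 0.6016i + 0.6911j + 0.0895k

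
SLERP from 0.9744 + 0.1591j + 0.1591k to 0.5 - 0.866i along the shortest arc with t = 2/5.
0.8997 - 0.4087i + 0.1084j + 0.1084k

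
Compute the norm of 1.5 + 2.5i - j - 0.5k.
3.122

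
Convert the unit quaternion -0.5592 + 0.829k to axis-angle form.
axis = (0, 0, 1), θ = 248°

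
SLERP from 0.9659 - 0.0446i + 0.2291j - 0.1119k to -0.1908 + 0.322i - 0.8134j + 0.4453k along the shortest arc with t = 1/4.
0.8578 - 0.1358i + 0.4394j - 0.2294k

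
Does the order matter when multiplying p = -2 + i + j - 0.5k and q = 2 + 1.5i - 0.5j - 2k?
Yes: pq = -6 - 3.25i + 4.25j + k ≠ -6 + 1.25i + 1.75j + 5k = qp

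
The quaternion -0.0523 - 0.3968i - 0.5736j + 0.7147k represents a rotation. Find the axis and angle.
axis = (-0.3973, -0.5744, 0.7157), θ = 186°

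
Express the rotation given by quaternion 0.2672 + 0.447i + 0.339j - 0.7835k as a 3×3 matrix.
[[-0.4576, 0.7218, -0.5193], [-0.1156, -0.6274, -0.7701], [-0.8816, -0.2923, 0.3705]]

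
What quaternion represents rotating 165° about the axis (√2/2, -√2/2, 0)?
0.1305 + 0.7011i - 0.7011j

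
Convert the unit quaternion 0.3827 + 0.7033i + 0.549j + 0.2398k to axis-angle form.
axis = (0.7613, 0.5942, 0.2596), θ = 3π/4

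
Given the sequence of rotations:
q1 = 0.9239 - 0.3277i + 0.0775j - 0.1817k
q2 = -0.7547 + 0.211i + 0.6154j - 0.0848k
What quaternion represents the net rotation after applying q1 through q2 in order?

q2 · q1 = -0.6912 + 0.337i + 0.5762j + 0.2768k
-0.6912 + 0.337i + 0.5762j + 0.2768k


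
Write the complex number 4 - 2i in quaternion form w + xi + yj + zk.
4 - 2i + 0j + 0k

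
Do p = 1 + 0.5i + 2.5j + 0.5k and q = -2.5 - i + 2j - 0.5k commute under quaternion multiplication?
No: pq = -6.75 - 4.5i - 4.5j + 1.75k ≠ -6.75 - 4j - 5.25k = qp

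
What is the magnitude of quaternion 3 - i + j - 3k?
√20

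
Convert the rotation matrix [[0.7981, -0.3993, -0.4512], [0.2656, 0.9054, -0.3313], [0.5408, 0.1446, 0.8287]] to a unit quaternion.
0.9397 + 0.1266i - 0.2639j + 0.1769k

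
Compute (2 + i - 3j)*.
2 - i + 3j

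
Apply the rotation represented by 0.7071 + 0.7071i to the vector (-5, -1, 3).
(-5, -3, -1)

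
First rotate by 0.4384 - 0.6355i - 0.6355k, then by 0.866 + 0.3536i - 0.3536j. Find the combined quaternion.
0.6044 - 0.1706i + 0.0697j - 0.7751k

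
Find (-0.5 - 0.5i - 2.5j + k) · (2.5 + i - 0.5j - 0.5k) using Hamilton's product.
-1.5 - 5.25j + 5.5k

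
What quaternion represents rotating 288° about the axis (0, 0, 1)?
-0.809 + 0.5878k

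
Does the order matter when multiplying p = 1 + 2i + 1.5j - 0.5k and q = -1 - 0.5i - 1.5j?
Yes: pq = 2.25 - 3.25i - 2.75j - 1.75k ≠ 2.25 - 1.75i - 3.25j + 2.75k = qp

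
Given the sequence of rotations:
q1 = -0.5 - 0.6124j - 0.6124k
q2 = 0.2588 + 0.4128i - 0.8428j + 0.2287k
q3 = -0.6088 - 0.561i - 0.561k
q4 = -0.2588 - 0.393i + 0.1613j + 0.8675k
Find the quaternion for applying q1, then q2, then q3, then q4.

q2 · q1 = -0.5055 + 0.4498i + 0.5157j - 0.5256k
q3 · q2 · q1 = 0.2652 + 0.2991i - 0.8612j + 0.3143k
q4 · q3 · q2 · q1 = -0.0848 + 0.6162i + 0.6486j + 0.4389k
-0.0848 + 0.6162i + 0.6486j + 0.4389k


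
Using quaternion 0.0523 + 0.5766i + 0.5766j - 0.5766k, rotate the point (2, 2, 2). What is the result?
(-0.418, -0.901, -3.319)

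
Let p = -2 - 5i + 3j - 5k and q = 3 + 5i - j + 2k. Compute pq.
32 - 24i - 4j - 29k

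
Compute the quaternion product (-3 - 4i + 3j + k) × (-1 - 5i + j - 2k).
-18 + 12i - 19j + 16k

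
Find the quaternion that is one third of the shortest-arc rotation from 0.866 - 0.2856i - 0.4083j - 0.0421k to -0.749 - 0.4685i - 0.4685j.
0.9921 - 0.0232i - 0.1186j - 0.0328k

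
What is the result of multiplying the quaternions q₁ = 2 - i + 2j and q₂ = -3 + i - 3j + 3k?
1 + 11i - 9j + 7k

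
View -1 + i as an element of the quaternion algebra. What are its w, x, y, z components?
-1 + i + 0j + 0k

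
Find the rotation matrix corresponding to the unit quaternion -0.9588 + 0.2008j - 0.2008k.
[[0.8387, -0.3851, -0.3851], [0.3851, 0.9194, -0.0806], [0.3851, -0.0806, 0.9194]]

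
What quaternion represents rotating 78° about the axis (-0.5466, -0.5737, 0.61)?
0.7771 - 0.344i - 0.361j + 0.3839k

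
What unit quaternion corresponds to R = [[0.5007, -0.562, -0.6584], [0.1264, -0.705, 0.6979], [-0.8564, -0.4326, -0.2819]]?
-0.3584 + 0.7886i - 0.1381j - 0.4802k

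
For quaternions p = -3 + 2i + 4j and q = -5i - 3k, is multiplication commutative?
No: pq = 10 + 3i + 6j + 29k ≠ 10 + 27i - 6j - 11k = qp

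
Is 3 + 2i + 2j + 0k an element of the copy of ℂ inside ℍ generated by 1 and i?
No. The quaternion 3 + 2i + 2j has j-coefficient y = 2 and k-coefficient z = 0, not both zero, so it does not lie in the complex subalgebra spanned by 1 and i.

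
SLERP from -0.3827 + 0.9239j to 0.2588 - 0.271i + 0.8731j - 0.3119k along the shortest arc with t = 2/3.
0.0429 - 0.1916i + 0.9554j - 0.2205k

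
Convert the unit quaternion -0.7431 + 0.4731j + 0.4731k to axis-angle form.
axis = (0, √2/2, √2/2), θ = 276°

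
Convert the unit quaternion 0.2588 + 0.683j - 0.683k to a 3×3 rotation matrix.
[[-0.866, 0.3535, 0.3535], [-0.3535, 0.067, -0.933], [-0.3535, -0.933, 0.067]]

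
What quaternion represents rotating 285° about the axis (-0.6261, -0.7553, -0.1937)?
-0.7934 - 0.3811i - 0.4598j - 0.1179k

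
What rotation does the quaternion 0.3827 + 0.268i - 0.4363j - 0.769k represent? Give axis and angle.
axis = (0.2901, -0.4723, -0.8324), θ = 3π/4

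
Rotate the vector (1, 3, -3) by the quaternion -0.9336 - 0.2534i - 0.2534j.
(-0.163, 4.163, -1.283)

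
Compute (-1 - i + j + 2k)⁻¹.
-0.1429 + 0.1429i - 0.1429j - 0.2857k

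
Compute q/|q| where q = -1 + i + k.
-0.5774 + 0.5774i + 0.5774k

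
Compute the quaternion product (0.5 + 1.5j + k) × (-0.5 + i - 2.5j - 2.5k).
6 - 0.75i - j - 3.25k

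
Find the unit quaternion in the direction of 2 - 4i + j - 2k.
0.4 - 0.8i + 0.2j - 0.4k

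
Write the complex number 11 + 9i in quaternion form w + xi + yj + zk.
11 + 9i + 0j + 0k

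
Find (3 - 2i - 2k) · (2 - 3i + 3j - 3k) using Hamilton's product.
-6 - 7i + 9j - 19k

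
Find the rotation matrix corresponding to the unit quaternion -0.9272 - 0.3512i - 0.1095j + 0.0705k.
[[0.9661, 0.2076, 0.1535], [-0.0538, 0.7434, -0.6667], [-0.2526, 0.6358, 0.7293]]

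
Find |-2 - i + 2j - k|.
√10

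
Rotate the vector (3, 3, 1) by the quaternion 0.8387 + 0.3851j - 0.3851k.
(3.804, -0.124, -2.124)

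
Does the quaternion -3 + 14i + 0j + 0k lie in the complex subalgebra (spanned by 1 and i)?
Yes. The quaternion -3 + 14i has j- and k-coefficients y = z = 0, so it lies in the complex subalgebra spanned by 1 and i.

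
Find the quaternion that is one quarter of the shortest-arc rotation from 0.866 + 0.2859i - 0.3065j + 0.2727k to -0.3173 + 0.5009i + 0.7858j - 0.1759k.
0.8168 + 0.0825i - 0.4972j + 0.2807k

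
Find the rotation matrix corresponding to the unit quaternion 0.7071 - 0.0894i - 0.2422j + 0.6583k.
[[0.016, -0.8877, -0.4602], [0.9743, 0.1173, -0.1925], [0.2248, -0.4453, 0.8667]]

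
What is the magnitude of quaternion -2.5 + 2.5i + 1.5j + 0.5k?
√15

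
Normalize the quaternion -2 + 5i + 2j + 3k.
-0.3086 + 0.7715i + 0.3086j + 0.4629k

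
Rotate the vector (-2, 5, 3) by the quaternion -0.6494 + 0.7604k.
(5.251, 1.193, 3)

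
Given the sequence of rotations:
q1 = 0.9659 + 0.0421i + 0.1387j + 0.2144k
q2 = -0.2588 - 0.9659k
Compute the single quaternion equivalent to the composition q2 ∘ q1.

q2 · q1 = -0.0429 + 0.1231i - 0.0766j - 0.9884k
-0.0429 + 0.1231i - 0.0766j - 0.9884k


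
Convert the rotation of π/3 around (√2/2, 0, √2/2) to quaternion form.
0.866 + 0.3536i + 0.3536k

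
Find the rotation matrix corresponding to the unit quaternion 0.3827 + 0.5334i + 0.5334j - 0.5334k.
[[-0.1381, 0.9773, -0.1608], [0.1608, -0.1381, -0.9773], [-0.9773, -0.1608, -0.1381]]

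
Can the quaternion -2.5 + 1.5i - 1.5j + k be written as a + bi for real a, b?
No. The quaternion -2.5 + 1.5i - 1.5j + k has j-coefficient y = -1.5 and k-coefficient z = 1, not both zero, so it does not lie in the complex subalgebra spanned by 1 and i.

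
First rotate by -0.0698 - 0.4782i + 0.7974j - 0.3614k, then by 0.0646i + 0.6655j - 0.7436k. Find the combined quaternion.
-0.7685 + 0.3479i + 0.3325j + 0.4217k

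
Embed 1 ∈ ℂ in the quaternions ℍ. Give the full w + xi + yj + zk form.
1 + 0i + 0j + 0k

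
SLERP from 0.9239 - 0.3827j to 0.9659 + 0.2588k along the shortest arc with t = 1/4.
0.9542 - 0.2917j + 0.067k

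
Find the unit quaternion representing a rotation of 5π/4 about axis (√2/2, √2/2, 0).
-0.3827 + 0.6533i + 0.6533j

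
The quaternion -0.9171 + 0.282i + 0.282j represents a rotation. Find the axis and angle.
axis = (√2/2, √2/2, 0), θ = 313°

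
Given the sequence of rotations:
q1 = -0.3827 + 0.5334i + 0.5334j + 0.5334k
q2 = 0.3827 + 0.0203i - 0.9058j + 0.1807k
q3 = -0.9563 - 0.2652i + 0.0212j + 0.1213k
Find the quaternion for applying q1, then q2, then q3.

q2 · q1 = 0.2295 - 0.3832i + 0.6363j + 0.629k
q3 · q2 · q1 = -0.4109 + 0.2417i - 0.4833j - 0.7343k
-0.4109 + 0.2417i - 0.4833j - 0.7343k


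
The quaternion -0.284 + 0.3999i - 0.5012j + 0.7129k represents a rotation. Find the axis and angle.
axis = (0.4171, -0.5227, 0.7435), θ = 213°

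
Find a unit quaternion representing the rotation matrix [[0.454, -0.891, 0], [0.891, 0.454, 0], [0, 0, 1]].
0.8526 + 0.5225k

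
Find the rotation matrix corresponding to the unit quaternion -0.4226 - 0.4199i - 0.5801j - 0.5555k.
[[-0.2902, 0.0177, 0.9568], [0.9567, 0.0302, 0.2896], [-0.0238, 0.9994, -0.0257]]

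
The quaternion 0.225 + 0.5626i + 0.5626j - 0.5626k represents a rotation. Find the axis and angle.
axis = (√3/3, √3/3, -√3/3), θ = 154°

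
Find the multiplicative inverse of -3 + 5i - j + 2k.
-0.0769 - 0.1282i + 0.0256j - 0.0513k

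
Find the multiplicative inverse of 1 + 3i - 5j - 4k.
0.0196 - 0.0588i + 0.098j + 0.0784k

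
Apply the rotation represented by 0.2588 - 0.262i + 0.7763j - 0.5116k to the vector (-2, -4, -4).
(-0.654, 2.621, 5.357)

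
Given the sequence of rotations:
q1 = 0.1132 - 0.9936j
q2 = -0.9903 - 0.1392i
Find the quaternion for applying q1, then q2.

q2 · q1 = -0.1121 - 0.0158i + 0.984j + 0.1383k
-0.1121 - 0.0158i + 0.984j + 0.1383k


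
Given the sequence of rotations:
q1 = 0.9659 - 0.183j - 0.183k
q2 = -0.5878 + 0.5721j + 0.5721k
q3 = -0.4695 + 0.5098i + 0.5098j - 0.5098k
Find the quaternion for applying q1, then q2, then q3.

q2 · q1 = -0.3584 + 0.6602j + 0.6602k
q3 · q2 · q1 = 0.1683 + 0.4904i - 0.8292j + 0.2093k
0.1683 + 0.4904i - 0.8292j + 0.2093k


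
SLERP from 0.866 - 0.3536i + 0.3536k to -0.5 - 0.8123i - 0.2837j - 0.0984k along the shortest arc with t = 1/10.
0.906 - 0.2268i + 0.0399j + 0.3551k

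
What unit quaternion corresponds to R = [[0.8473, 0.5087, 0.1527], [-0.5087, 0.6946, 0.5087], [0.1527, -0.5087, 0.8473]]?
0.9205 - 0.2763i - 0.2763k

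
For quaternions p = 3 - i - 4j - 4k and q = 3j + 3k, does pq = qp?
No: pq = 24 + 12j + 6k ≠ 24 + 6j + 12k = qp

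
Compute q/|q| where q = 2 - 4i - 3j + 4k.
0.2981 - 0.5963i - 0.4472j + 0.5963k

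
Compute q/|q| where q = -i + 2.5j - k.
-0.3482i + 0.8704j - 0.3482k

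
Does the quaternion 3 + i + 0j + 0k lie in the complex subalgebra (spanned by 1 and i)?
Yes. The quaternion 3 + i has j- and k-coefficients y = z = 0, so it lies in the complex subalgebra spanned by 1 and i.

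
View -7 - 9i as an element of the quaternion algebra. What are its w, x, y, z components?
-7 - 9i + 0j + 0k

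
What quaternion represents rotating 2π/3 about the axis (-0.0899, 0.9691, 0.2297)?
0.5 - 0.0779i + 0.8393j + 0.1989k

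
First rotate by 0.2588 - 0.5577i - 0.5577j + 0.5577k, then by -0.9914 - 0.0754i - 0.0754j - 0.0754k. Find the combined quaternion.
-0.2986 + 0.4493i + 0.6175j - 0.5724k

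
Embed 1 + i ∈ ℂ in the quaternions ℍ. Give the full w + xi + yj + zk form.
1 + i + 0j + 0k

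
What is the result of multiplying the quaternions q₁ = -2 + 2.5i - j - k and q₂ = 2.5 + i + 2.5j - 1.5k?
-6.5 + 8.25i - 4.75j + 7.75k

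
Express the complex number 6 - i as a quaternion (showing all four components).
6 - i + 0j + 0k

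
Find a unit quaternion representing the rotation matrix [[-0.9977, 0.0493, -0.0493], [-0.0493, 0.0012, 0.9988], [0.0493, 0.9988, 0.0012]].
-0.0349 + 0.7067j + 0.7067k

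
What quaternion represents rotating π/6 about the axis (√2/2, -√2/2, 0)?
0.9659 + 0.183i - 0.183j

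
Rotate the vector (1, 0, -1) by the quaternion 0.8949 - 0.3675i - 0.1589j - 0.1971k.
(1.011, -0.956, -0.25)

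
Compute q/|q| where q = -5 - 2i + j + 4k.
-0.7372 - 0.2949i + 0.1474j + 0.5898k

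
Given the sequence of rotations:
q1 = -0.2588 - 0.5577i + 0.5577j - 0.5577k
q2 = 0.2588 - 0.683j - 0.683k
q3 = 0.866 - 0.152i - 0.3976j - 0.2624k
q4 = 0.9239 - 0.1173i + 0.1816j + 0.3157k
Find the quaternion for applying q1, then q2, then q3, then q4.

q2 · q1 = -0.067 + 0.6175i + 0.702j - 0.3485k
q3 · q2 · q1 = 0.2235 + 0.8677i + 0.4196j - 0.1454k
q4 · q3 · q2 · q1 = 0.278 + 0.6166i + 0.6851j - 0.2706k
0.278 + 0.6166i + 0.6851j - 0.2706k


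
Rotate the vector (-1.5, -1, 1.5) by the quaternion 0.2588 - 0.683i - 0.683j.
(-1.564, -0.936, -1.476)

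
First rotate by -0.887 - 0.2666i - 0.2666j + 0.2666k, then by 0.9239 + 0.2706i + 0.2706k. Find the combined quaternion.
-0.8195 - 0.4142i - 0.3906j - 0.0659k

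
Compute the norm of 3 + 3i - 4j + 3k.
√43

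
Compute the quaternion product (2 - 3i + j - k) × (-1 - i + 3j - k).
-9 + 3i + 3j - 9k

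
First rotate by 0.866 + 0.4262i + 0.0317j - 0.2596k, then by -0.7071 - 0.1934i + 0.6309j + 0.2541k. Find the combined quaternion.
-0.484 - 0.6407i + 0.582j + 0.1286k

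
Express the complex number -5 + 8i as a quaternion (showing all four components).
-5 + 8i + 0j + 0k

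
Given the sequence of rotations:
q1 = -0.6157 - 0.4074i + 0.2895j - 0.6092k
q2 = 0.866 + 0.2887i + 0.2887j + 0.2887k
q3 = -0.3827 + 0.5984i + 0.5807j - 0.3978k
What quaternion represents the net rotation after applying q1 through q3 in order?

q2 · q1 = -0.3233 - 0.79i + 0.1312j - 0.5041k
q3 · q2 · q1 = 0.3197 - 0.1317i + 0.378j + 0.8588k
0.3197 - 0.1317i + 0.378j + 0.8588k


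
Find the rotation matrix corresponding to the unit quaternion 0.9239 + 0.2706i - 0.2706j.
[[0.8536, -0.1464, -0.5], [-0.1464, 0.8536, -0.5], [0.5, 0.5, 0.7071]]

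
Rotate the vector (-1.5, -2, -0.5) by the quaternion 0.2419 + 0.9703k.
(2.263, 1.062, -0.5)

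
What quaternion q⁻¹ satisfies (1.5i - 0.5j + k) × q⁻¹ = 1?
-0.4286i + 0.1429j - 0.2857k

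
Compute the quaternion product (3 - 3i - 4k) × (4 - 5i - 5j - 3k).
-15 - 47i - 4j - 10k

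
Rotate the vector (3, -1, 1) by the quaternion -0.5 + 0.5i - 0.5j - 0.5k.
(1, 1, -3)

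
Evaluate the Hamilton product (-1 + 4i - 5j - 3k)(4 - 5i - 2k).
10 + 31i + 3j - 35k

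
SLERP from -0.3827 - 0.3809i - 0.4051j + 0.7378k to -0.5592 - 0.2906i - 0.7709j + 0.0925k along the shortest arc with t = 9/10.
-0.5562 - 0.3092i - 0.7531j + 0.1669k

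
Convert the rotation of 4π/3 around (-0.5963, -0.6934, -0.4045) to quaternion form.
-0.5 - 0.5164i - 0.6005j - 0.3503k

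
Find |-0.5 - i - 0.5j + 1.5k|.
1.936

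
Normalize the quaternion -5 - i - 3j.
-0.8452 - 0.169i - 0.5071j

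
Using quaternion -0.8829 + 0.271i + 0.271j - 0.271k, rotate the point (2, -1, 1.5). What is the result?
(0.806, 1.042, 2.348)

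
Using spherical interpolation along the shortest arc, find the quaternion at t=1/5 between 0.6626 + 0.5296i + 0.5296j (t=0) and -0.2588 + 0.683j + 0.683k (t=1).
0.5308 + 0.4816i + 0.6711j + 0.1895k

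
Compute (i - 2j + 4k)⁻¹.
-0.0476i + 0.0952j - 0.1905k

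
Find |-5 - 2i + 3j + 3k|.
√47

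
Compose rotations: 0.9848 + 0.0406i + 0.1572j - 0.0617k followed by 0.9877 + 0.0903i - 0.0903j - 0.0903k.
0.9776 + 0.1488i + 0.0682j - 0.132k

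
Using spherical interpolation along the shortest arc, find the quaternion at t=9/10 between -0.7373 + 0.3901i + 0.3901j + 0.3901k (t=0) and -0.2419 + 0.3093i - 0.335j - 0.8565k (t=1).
0.1292 - 0.2436i + 0.3792j + 0.8833k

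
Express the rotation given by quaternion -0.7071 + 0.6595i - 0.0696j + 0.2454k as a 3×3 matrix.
[[0.8699, 0.2552, 0.4221], [-0.4388, 0.0097, 0.8985], [0.2253, -0.9668, 0.1204]]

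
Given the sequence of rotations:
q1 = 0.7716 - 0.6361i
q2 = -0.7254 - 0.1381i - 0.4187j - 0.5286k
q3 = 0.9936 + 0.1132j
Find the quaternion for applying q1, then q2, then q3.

q2 · q1 = -0.6476 + 0.3549i + 0.0132j - 0.6742k
q3 · q2 · q1 = -0.6449 + 0.2763i - 0.0602j - 0.7101k
-0.6449 + 0.2763i - 0.0602j - 0.7101k


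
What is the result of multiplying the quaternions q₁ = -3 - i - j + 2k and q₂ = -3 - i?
8 + 6i + j - 7k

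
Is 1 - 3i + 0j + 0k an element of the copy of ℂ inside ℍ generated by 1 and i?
Yes. The quaternion 1 - 3i has j- and k-coefficients y = z = 0, so it lies in the complex subalgebra spanned by 1 and i.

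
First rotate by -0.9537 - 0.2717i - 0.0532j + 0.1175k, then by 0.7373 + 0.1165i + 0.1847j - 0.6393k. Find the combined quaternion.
-0.5866 - 0.3237i - 0.0554j + 0.7403k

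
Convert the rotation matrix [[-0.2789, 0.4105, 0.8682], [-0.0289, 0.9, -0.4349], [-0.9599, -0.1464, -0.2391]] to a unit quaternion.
0.5878 + 0.1227i + 0.7775j - 0.1869k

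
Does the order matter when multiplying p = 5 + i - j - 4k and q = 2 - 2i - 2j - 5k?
Yes: pq = -10 - 11i + j - 37k ≠ -10 - 5i - 25j - 29k = qp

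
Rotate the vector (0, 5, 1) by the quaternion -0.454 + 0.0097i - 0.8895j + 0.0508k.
(0.953, 4.892, -1.079)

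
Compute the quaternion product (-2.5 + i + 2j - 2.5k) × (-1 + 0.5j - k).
-1 - 1.75i - 2.25j + 5.5k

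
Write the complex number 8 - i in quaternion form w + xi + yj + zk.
8 - i + 0j + 0k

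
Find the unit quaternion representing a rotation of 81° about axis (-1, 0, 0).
0.7604 - 0.6494i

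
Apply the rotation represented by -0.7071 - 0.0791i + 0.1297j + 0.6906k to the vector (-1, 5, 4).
(3.597, 1.434, 5.196)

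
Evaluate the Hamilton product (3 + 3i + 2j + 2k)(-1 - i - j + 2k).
-2 - 13j + 3k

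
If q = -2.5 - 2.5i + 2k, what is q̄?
-2.5 + 2.5i - 2k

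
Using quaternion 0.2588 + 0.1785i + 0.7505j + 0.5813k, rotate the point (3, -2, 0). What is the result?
(-2.341, 1.186, -2.473)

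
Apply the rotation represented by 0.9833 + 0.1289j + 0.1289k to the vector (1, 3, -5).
(-1.094, 2.988, -4.988)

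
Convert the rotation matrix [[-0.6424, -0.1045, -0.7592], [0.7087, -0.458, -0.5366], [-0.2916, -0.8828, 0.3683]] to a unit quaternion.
0.2588 - 0.3344i - 0.4517j + 0.7856k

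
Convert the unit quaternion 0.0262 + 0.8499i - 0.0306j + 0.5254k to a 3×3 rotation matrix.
[[0.446, -0.0795, 0.8915], [-0.0245, -0.9968, -0.0767], [0.8947, 0.0124, -0.4465]]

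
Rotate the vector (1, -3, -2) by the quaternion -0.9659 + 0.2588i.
(1, -3.598, -0.232)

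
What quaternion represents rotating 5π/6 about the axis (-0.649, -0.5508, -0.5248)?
0.2588 - 0.6269i - 0.532j - 0.5069k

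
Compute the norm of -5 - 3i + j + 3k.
√44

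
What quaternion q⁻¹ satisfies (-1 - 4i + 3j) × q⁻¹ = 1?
-0.0385 + 0.1538i - 0.1154j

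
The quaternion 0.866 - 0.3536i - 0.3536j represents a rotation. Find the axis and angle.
axis = (-√2/2, -√2/2, 0), θ = π/3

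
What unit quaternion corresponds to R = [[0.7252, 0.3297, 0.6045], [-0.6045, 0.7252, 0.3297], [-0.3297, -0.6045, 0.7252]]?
0.891 - 0.2621i + 0.2621j - 0.2621k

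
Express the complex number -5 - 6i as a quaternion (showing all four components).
-5 - 6i + 0j + 0k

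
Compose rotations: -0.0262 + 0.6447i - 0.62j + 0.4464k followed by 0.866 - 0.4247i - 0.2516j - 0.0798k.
0.1307 + 0.4076i - 0.3922j + 0.8142k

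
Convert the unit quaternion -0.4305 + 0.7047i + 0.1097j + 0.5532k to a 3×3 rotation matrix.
[[0.3639, 0.6309, 0.6852], [-0.3217, -0.6053, 0.7281], [0.8741, -0.4854, -0.0173]]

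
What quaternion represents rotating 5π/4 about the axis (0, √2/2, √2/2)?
-0.3827 + 0.6533j + 0.6533k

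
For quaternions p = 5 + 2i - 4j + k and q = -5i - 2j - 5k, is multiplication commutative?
No: pq = 7 - 3i - 5j - 49k ≠ 7 - 47i - 15j - k = qp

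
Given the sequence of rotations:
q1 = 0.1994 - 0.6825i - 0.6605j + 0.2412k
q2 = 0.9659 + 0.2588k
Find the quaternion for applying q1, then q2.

q2 · q1 = 0.1302 - 0.4883i - 0.8146j + 0.2846k
0.1302 - 0.4883i - 0.8146j + 0.2846k


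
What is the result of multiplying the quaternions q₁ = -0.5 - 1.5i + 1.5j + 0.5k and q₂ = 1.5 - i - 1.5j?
-i + 2.5j + 4.5k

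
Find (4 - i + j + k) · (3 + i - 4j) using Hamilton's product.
17 + 5i - 12j + 6k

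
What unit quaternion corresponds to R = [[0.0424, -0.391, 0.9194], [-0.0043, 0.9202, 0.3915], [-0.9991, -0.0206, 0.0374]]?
0.7071 - 0.1457i + 0.6783j + 0.1367k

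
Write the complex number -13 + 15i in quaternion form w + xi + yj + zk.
-13 + 15i + 0j + 0k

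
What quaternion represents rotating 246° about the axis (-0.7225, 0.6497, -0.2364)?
-0.5446 - 0.6059i + 0.5449j - 0.1983k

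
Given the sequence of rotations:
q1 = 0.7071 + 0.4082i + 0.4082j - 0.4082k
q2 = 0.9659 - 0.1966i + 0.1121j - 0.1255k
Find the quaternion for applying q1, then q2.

q2 · q1 = 0.6663 + 0.2607i + 0.3421j - 0.609k
0.6663 + 0.2607i + 0.3421j - 0.609k


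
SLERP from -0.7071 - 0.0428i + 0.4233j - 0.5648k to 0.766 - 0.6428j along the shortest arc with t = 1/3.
-0.7594 - 0.0296i + 0.5197j - 0.3905k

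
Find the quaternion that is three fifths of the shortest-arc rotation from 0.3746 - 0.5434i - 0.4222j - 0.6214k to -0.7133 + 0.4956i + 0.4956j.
0.6153 - 0.5497i - 0.4974j - 0.2682k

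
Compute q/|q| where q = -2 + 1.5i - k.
-0.7428 + 0.5571i - 0.3714k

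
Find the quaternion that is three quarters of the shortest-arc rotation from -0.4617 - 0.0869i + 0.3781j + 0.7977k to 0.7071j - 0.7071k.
-0.1509 - 0.0284i - 0.4797j + 0.8639k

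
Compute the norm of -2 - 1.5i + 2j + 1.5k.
3.536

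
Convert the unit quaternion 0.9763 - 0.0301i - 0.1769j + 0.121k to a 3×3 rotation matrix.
[[0.9081, -0.2256, -0.3527], [0.2469, 0.9689, 0.016], [0.3381, -0.1016, 0.9356]]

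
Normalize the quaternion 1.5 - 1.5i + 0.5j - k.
0.6255 - 0.6255i + 0.2085j - 0.417k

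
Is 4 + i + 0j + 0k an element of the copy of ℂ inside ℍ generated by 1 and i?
Yes. The quaternion 4 + i has j- and k-coefficients y = z = 0, so it lies in the complex subalgebra spanned by 1 and i.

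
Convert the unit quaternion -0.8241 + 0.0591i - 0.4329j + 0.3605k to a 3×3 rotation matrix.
[[0.3653, 0.543, 0.7561], [-0.6453, 0.7331, -0.2147], [-0.6709, -0.4095, 0.6182]]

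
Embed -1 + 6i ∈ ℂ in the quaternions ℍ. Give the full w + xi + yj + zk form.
-1 + 6i + 0j + 0k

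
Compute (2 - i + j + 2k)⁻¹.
0.2 + 0.1i - 0.1j - 0.2k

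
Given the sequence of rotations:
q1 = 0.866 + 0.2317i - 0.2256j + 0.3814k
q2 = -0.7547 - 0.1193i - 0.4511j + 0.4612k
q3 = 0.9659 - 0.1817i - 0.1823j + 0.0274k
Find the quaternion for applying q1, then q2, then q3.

q2 · q1 = -0.9036 - 0.3462i - 0.068j + 0.243k
q3 · q2 · q1 = -0.9547 - 0.2126i + 0.1337j + 0.1592k
-0.9547 - 0.2126i + 0.1337j + 0.1592k


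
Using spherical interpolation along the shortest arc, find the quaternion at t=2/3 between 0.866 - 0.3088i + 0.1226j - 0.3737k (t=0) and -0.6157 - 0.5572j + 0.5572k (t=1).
0.7322 - 0.1092i + 0.4289j - 0.5177k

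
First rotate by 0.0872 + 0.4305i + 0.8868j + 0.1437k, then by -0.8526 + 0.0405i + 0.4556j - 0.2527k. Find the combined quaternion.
-0.4595 - 0.0739i - 0.831j - 0.3048k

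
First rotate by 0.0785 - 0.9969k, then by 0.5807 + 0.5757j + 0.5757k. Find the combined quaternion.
0.6195 - 0.5739i + 0.0452j - 0.5337k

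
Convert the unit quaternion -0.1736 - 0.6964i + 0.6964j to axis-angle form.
axis = (-√2/2, √2/2, 0), θ = 200°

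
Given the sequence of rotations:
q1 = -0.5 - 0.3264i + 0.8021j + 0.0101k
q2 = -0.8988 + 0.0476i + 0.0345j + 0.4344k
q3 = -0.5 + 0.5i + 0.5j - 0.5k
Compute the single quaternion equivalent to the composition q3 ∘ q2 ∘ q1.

q2 · q1 = 0.4329 - 0.0785i - 0.8804j - 0.1768k
q3 · q2 · q1 = 0.1746 - 0.2729i + 0.7843j - 0.529k
0.1746 - 0.2729i + 0.7843j - 0.529k


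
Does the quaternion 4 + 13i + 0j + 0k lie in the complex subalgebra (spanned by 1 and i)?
Yes. The quaternion 4 + 13i has j- and k-coefficients y = z = 0, so it lies in the complex subalgebra spanned by 1 and i.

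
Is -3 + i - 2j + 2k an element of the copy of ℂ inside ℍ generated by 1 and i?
No. The quaternion -3 + i - 2j + 2k has j-coefficient y = -2 and k-coefficient z = 2, not both zero, so it does not lie in the complex subalgebra spanned by 1 and i.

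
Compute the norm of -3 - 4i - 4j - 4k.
√57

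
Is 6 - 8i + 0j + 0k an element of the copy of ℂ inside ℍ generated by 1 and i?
Yes. The quaternion 6 - 8i has j- and k-coefficients y = z = 0, so it lies in the complex subalgebra spanned by 1 and i.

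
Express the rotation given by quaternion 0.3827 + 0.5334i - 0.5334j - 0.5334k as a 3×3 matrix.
[[-0.1381, -0.1608, -0.9773], [-0.9773, -0.1381, 0.1608], [-0.1608, 0.9773, -0.1381]]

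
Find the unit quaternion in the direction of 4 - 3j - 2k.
0.7428 - 0.5571j - 0.3714k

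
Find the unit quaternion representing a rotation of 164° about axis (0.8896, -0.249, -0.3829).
0.1392 + 0.8809i - 0.2466j - 0.3792k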